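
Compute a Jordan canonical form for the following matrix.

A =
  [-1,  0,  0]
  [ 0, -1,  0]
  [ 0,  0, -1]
J_1(-1) ⊕ J_1(-1) ⊕ J_1(-1)

The characteristic polynomial is
  det(x·I − A) = x^3 + 3*x^2 + 3*x + 1 = (x + 1)^3

Eigenvalues and multiplicities (the geometric multiplicity of λ is n − rank(A − λI), which equals the number of Jordan blocks for λ):
  λ = -1: algebraic multiplicity = 3, geometric multiplicity = 3

Determining the block sizes for each eigenvalue:
  λ = -1: gm = am = 3, so every block has size 1 → block sizes [1, 1, 1]

Assembling the blocks gives a Jordan form
J =
  [-1,  0,  0]
  [ 0, -1,  0]
  [ 0,  0, -1]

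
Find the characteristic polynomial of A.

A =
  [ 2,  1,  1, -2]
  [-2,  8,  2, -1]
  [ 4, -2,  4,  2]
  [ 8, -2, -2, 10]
x^4 - 24*x^3 + 216*x^2 - 864*x + 1296

Expanding det(x·I − A) (e.g. by cofactor expansion or by noting that A is similar to its Jordan form J, which has the same characteristic polynomial as A) gives
  χ_A(x) = x^4 - 24*x^3 + 216*x^2 - 864*x + 1296
which factors as (x - 6)^4. The eigenvalues (with algebraic multiplicities) are λ = 6 with multiplicity 4.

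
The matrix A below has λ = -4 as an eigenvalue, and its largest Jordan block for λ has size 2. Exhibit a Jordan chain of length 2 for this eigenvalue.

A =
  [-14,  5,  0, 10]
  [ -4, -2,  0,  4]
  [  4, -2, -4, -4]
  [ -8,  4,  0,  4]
A Jordan chain for λ = -4 of length 2:
v_1 = (-10, -4, 4, -8)ᵀ
v_2 = (1, 0, 0, 0)ᵀ

Let N = A − (-4)·I. We want v_2 with N^2 v_2 = 0 but N^1 v_2 ≠ 0; then v_{j-1} := N · v_j for j = 2, …, 2.

Pick v_2 = (1, 0, 0, 0)ᵀ.
Then v_1 = N · v_2 = (-10, -4, 4, -8)ᵀ.

Sanity check: (A − (-4)·I) v_1 = (0, 0, 0, 0)ᵀ = 0. ✓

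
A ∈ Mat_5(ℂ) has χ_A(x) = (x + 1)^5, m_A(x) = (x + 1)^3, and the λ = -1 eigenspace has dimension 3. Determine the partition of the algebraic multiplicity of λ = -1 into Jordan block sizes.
Block sizes for λ = -1: [3, 1, 1]

Step 1 — from the characteristic polynomial, algebraic multiplicity of λ = -1 is 5. From dim ker(A − (-1)·I) = 3, there are exactly 3 Jordan blocks for λ = -1.
Step 2 — from the minimal polynomial, the factor (x + 1)^3 tells us the largest block for λ = -1 has size 3.
Step 3 — with total size 5, 3 blocks, and largest block 3, the block sizes (in nonincreasing order) are [3, 1, 1].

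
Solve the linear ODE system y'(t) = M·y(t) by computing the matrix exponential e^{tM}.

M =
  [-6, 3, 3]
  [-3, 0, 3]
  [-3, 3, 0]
e^{tM} =
  [-1 + 2*exp(-3*t), 1 - exp(-3*t), 1 - exp(-3*t)]
  [-1 + exp(-3*t), 1, 1 - exp(-3*t)]
  [-1 + exp(-3*t), 1 - exp(-3*t), 1]

Strategy: write M = P · J · P⁻¹ where J is a Jordan canonical form, so e^{tM} = P · e^{tJ} · P⁻¹, and e^{tJ} can be computed block-by-block.

M has Jordan form
J =
  [-3,  0, 0]
  [ 0, -3, 0]
  [ 0,  0, 0]
(up to reordering of blocks).

Per-block formulas:
  For a 1×1 block at λ = -3: exp(t · [-3]) = [e^(-3t)].
  For a 1×1 block at λ = 0: exp(t · [0]) = [e^(0t)].

After assembling e^{tJ} and conjugating by P, we get:

e^{tM} =
  [-1 + 2*exp(-3*t), 1 - exp(-3*t), 1 - exp(-3*t)]
  [-1 + exp(-3*t), 1, 1 - exp(-3*t)]
  [-1 + exp(-3*t), 1 - exp(-3*t), 1]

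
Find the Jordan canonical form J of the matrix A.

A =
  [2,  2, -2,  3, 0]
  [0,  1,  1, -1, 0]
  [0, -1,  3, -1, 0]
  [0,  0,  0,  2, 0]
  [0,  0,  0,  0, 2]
J_2(2) ⊕ J_2(2) ⊕ J_1(2)

The characteristic polynomial is
  det(x·I − A) = x^5 - 10*x^4 + 40*x^3 - 80*x^2 + 80*x - 32 = (x - 2)^5

Eigenvalues and multiplicities (the geometric multiplicity of λ is n − rank(A − λI), which equals the number of Jordan blocks for λ):
  λ = 2: algebraic multiplicity = 5, geometric multiplicity = 3

Determining the block sizes for each eigenvalue:
  λ = 2: with am = 5 and gm = 3, the partition is not yet determined (e.g. several partitions of 5 into 3 parts exist). Let N = A − (2)·I. Computing rank(N^1) = 2, rank(N^2) = 0; the number of blocks of size ≥ j is rank(N^{j−1}) − rank(N^j), giving [3, 2]. So we have 2 block(s) of size 2, 1 block(s) of size 1 → block sizes [2, 2, 1]

Assembling the blocks gives a Jordan form
J =
  [2, 1, 0, 0, 0]
  [0, 2, 0, 0, 0]
  [0, 0, 2, 1, 0]
  [0, 0, 0, 2, 0]
  [0, 0, 0, 0, 2]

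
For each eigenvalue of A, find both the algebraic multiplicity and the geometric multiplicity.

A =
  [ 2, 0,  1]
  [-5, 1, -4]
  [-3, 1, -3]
λ = 0: alg = 3, geom = 1

Step 1 — factor the characteristic polynomial to read off the algebraic multiplicities:
  χ_A(x) = x^3

Step 2 — compute geometric multiplicities via the rank-nullity identity g(λ) = n − rank(A − λI):
  rank(A − (0)·I) = 2, so dim ker(A − (0)·I) = n − 2 = 1

Summary:
  λ = 0: algebraic multiplicity = 3, geometric multiplicity = 1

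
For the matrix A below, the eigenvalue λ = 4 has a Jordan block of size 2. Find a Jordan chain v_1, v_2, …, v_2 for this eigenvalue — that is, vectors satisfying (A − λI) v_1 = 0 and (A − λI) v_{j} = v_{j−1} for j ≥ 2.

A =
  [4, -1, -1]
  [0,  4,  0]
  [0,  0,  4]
A Jordan chain for λ = 4 of length 2:
v_1 = (-1, 0, 0)ᵀ
v_2 = (0, 1, 0)ᵀ

Let N = A − (4)·I. We want v_2 with N^2 v_2 = 0 but N^1 v_2 ≠ 0; then v_{j-1} := N · v_j for j = 2, …, 2.

Pick v_2 = (0, 1, 0)ᵀ.
Then v_1 = N · v_2 = (-1, 0, 0)ᵀ.

Sanity check: (A − (4)·I) v_1 = (0, 0, 0)ᵀ = 0. ✓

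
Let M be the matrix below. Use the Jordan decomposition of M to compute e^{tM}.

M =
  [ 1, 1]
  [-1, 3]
e^{tM} =
  [-t*exp(2*t) + exp(2*t), t*exp(2*t)]
  [-t*exp(2*t), t*exp(2*t) + exp(2*t)]

Strategy: write M = P · J · P⁻¹ where J is a Jordan canonical form, so e^{tM} = P · e^{tJ} · P⁻¹, and e^{tJ} can be computed block-by-block.

M has Jordan form
J =
  [2, 1]
  [0, 2]
(up to reordering of blocks).

Per-block formulas:
  For a 2×2 Jordan block J_2(2): exp(t · J_2(2)) = e^(2t)·(I + t·N), where N is the 2×2 nilpotent shift.

After assembling e^{tJ} and conjugating by P, we get:

e^{tM} =
  [-t*exp(2*t) + exp(2*t), t*exp(2*t)]
  [-t*exp(2*t), t*exp(2*t) + exp(2*t)]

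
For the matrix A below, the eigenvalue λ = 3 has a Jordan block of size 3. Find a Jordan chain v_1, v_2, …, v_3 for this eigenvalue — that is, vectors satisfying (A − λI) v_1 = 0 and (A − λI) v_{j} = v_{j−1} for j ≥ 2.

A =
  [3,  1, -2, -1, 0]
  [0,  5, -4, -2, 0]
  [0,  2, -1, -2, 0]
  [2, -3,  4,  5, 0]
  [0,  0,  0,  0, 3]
A Jordan chain for λ = 3 of length 3:
v_1 = (-2, -4, -4, 4, 0)ᵀ
v_2 = (0, 0, 0, 2, 0)ᵀ
v_3 = (1, 0, 0, 0, 0)ᵀ

Let N = A − (3)·I. We want v_3 with N^3 v_3 = 0 but N^2 v_3 ≠ 0; then v_{j-1} := N · v_j for j = 3, …, 2.

Pick v_3 = (1, 0, 0, 0, 0)ᵀ.
Then v_2 = N · v_3 = (0, 0, 0, 2, 0)ᵀ.
Then v_1 = N · v_2 = (-2, -4, -4, 4, 0)ᵀ.

Sanity check: (A − (3)·I) v_1 = (0, 0, 0, 0, 0)ᵀ = 0. ✓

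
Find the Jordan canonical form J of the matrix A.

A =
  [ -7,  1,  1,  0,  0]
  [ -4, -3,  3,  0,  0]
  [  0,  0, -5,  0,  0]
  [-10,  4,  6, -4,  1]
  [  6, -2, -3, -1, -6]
J_3(-5) ⊕ J_2(-5)

The characteristic polynomial is
  det(x·I − A) = x^5 + 25*x^4 + 250*x^3 + 1250*x^2 + 3125*x + 3125 = (x + 5)^5

Eigenvalues and multiplicities (the geometric multiplicity of λ is n − rank(A − λI), which equals the number of Jordan blocks for λ):
  λ = -5: algebraic multiplicity = 5, geometric multiplicity = 2

Determining the block sizes for each eigenvalue:
  λ = -5: with am = 5 and gm = 2, the partition is not yet determined (e.g. several partitions of 5 into 2 parts exist). Let N = A − (-5)·I. Computing rank(N^1) = 3, rank(N^2) = 1, rank(N^3) = 0; the number of blocks of size ≥ j is rank(N^{j−1}) − rank(N^j), giving [2, 2, 1]. So we have 1 block(s) of size 3, 1 block(s) of size 2 → block sizes [3, 2]

Assembling the blocks gives a Jordan form
J =
  [-5,  1,  0,  0,  0]
  [ 0, -5,  1,  0,  0]
  [ 0,  0, -5,  0,  0]
  [ 0,  0,  0, -5,  1]
  [ 0,  0,  0,  0, -5]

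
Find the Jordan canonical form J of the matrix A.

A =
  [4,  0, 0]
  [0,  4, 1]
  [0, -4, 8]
J_1(4) ⊕ J_2(6)

The characteristic polynomial is
  det(x·I − A) = x^3 - 16*x^2 + 84*x - 144 = (x - 6)^2*(x - 4)

Eigenvalues and multiplicities (the geometric multiplicity of λ is n − rank(A − λI), which equals the number of Jordan blocks for λ):
  λ = 4: algebraic multiplicity = 1, geometric multiplicity = 1
  λ = 6: algebraic multiplicity = 2, geometric multiplicity = 1

Determining the block sizes for each eigenvalue:
  λ = 4: one block (gm = 1), so the single block has size am = 1 → block sizes [1]
  λ = 6: one block (gm = 1), so the single block has size am = 2 → block sizes [2]

Assembling the blocks gives a Jordan form
J =
  [4, 0, 0]
  [0, 6, 1]
  [0, 0, 6]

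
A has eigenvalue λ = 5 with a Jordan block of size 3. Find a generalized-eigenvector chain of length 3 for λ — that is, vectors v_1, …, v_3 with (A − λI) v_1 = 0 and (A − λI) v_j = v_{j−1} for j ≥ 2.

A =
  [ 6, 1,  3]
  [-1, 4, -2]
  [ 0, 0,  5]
A Jordan chain for λ = 5 of length 3:
v_1 = (1, -1, 0)ᵀ
v_2 = (3, -2, 0)ᵀ
v_3 = (0, 0, 1)ᵀ

Let N = A − (5)·I. We want v_3 with N^3 v_3 = 0 but N^2 v_3 ≠ 0; then v_{j-1} := N · v_j for j = 3, …, 2.

Pick v_3 = (0, 0, 1)ᵀ.
Then v_2 = N · v_3 = (3, -2, 0)ᵀ.
Then v_1 = N · v_2 = (1, -1, 0)ᵀ.

Sanity check: (A − (5)·I) v_1 = (0, 0, 0)ᵀ = 0. ✓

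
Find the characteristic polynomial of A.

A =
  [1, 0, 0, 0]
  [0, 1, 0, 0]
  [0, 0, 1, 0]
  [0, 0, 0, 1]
x^4 - 4*x^3 + 6*x^2 - 4*x + 1

Expanding det(x·I − A) (e.g. by cofactor expansion or by noting that A is similar to its Jordan form J, which has the same characteristic polynomial as A) gives
  χ_A(x) = x^4 - 4*x^3 + 6*x^2 - 4*x + 1
which factors as (x - 1)^4. The eigenvalues (with algebraic multiplicities) are λ = 1 with multiplicity 4.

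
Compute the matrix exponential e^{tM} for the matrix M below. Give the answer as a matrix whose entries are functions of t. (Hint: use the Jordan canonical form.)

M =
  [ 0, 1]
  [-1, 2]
e^{tM} =
  [-t*exp(t) + exp(t), t*exp(t)]
  [-t*exp(t), t*exp(t) + exp(t)]

Strategy: write M = P · J · P⁻¹ where J is a Jordan canonical form, so e^{tM} = P · e^{tJ} · P⁻¹, and e^{tJ} can be computed block-by-block.

M has Jordan form
J =
  [1, 1]
  [0, 1]
(up to reordering of blocks).

Per-block formulas:
  For a 2×2 Jordan block J_2(1): exp(t · J_2(1)) = e^(1t)·(I + t·N), where N is the 2×2 nilpotent shift.

After assembling e^{tJ} and conjugating by P, we get:

e^{tM} =
  [-t*exp(t) + exp(t), t*exp(t)]
  [-t*exp(t), t*exp(t) + exp(t)]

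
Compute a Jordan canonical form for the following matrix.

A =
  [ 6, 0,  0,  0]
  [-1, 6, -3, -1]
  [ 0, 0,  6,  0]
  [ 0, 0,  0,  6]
J_2(6) ⊕ J_1(6) ⊕ J_1(6)

The characteristic polynomial is
  det(x·I − A) = x^4 - 24*x^3 + 216*x^2 - 864*x + 1296 = (x - 6)^4

Eigenvalues and multiplicities (the geometric multiplicity of λ is n − rank(A − λI), which equals the number of Jordan blocks for λ):
  λ = 6: algebraic multiplicity = 4, geometric multiplicity = 3

Determining the block sizes for each eigenvalue:
  λ = 6: 3 blocks summing to 4 forces exactly one block of size 2 and the rest size 1 → block sizes [2, 1, 1]

Assembling the blocks gives a Jordan form
J =
  [6, 1, 0, 0]
  [0, 6, 0, 0]
  [0, 0, 6, 0]
  [0, 0, 0, 6]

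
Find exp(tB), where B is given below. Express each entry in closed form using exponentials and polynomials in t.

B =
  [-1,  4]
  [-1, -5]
e^{tB} =
  [2*t*exp(-3*t) + exp(-3*t), 4*t*exp(-3*t)]
  [-t*exp(-3*t), -2*t*exp(-3*t) + exp(-3*t)]

Strategy: write B = P · J · P⁻¹ where J is a Jordan canonical form, so e^{tB} = P · e^{tJ} · P⁻¹, and e^{tJ} can be computed block-by-block.

B has Jordan form
J =
  [-3,  1]
  [ 0, -3]
(up to reordering of blocks).

Per-block formulas:
  For a 2×2 Jordan block J_2(-3): exp(t · J_2(-3)) = e^(-3t)·(I + t·N), where N is the 2×2 nilpotent shift.

After assembling e^{tJ} and conjugating by P, we get:

e^{tB} =
  [2*t*exp(-3*t) + exp(-3*t), 4*t*exp(-3*t)]
  [-t*exp(-3*t), -2*t*exp(-3*t) + exp(-3*t)]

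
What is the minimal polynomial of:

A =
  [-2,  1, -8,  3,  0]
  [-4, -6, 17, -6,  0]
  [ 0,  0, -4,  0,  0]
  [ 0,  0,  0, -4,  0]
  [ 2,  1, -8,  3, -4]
x^3 + 12*x^2 + 48*x + 64

The characteristic polynomial is χ_A(x) = (x + 4)^5, so the eigenvalues are known. The minimal polynomial is
  m_A(x) = Π_λ (x − λ)^{k_λ}
where k_λ is the size of the *largest* Jordan block for λ (equivalently, the smallest k with (A − λI)^k v = 0 for every generalised eigenvector v of λ).

  λ = -4: largest Jordan block has size 3, contributing (x + 4)^3

So m_A(x) = (x + 4)^3 = x^3 + 12*x^2 + 48*x + 64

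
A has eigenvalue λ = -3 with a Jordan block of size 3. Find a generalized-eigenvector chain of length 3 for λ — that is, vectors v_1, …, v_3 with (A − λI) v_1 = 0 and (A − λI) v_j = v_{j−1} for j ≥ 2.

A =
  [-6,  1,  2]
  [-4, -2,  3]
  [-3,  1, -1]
A Jordan chain for λ = -3 of length 3:
v_1 = (-1, -1, -1)ᵀ
v_2 = (-3, -4, -3)ᵀ
v_3 = (1, 0, 0)ᵀ

Let N = A − (-3)·I. We want v_3 with N^3 v_3 = 0 but N^2 v_3 ≠ 0; then v_{j-1} := N · v_j for j = 3, …, 2.

Pick v_3 = (1, 0, 0)ᵀ.
Then v_2 = N · v_3 = (-3, -4, -3)ᵀ.
Then v_1 = N · v_2 = (-1, -1, -1)ᵀ.

Sanity check: (A − (-3)·I) v_1 = (0, 0, 0)ᵀ = 0. ✓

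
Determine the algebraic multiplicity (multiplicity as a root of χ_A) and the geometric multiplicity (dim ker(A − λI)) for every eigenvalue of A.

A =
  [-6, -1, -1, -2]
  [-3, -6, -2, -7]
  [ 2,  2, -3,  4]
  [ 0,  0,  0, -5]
λ = -5: alg = 4, geom = 2

Step 1 — factor the characteristic polynomial to read off the algebraic multiplicities:
  χ_A(x) = (x + 5)^4

Step 2 — compute geometric multiplicities via the rank-nullity identity g(λ) = n − rank(A − λI):
  rank(A − (-5)·I) = 2, so dim ker(A − (-5)·I) = n − 2 = 2

Summary:
  λ = -5: algebraic multiplicity = 4, geometric multiplicity = 2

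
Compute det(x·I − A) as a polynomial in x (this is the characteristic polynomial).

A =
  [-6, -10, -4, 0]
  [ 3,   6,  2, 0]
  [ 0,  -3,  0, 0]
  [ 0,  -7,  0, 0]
x^4

Expanding det(x·I − A) (e.g. by cofactor expansion or by noting that A is similar to its Jordan form J, which has the same characteristic polynomial as A) gives
  χ_A(x) = x^4
which factors as x^4. The eigenvalues (with algebraic multiplicities) are λ = 0 with multiplicity 4.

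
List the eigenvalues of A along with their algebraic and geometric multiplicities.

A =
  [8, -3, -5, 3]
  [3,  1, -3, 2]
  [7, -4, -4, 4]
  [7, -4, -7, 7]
λ = 3: alg = 4, geom = 2

Step 1 — factor the characteristic polynomial to read off the algebraic multiplicities:
  χ_A(x) = (x - 3)^4

Step 2 — compute geometric multiplicities via the rank-nullity identity g(λ) = n − rank(A − λI):
  rank(A − (3)·I) = 2, so dim ker(A − (3)·I) = n − 2 = 2

Summary:
  λ = 3: algebraic multiplicity = 4, geometric multiplicity = 2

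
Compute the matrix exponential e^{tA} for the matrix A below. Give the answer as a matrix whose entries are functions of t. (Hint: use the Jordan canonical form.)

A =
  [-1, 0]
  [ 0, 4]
e^{tA} =
  [exp(-t), 0]
  [0, exp(4*t)]

Strategy: write A = P · J · P⁻¹ where J is a Jordan canonical form, so e^{tA} = P · e^{tJ} · P⁻¹, and e^{tJ} can be computed block-by-block.

A has Jordan form
J =
  [-1, 0]
  [ 0, 4]
(up to reordering of blocks).

Per-block formulas:
  For a 1×1 block at λ = 4: exp(t · [4]) = [e^(4t)].
  For a 1×1 block at λ = -1: exp(t · [-1]) = [e^(-1t)].

After assembling e^{tJ} and conjugating by P, we get:

e^{tA} =
  [exp(-t), 0]
  [0, exp(4*t)]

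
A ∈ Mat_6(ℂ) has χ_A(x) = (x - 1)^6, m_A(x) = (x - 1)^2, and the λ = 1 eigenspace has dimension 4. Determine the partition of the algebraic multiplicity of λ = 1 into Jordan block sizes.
Block sizes for λ = 1: [2, 2, 1, 1]

Step 1 — from the characteristic polynomial, algebraic multiplicity of λ = 1 is 6. From dim ker(A − (1)·I) = 4, there are exactly 4 Jordan blocks for λ = 1.
Step 2 — from the minimal polynomial, the factor (x − 1)^2 tells us the largest block for λ = 1 has size 2.
Step 3 — with total size 6, 4 blocks, and largest block 2, the block sizes (in nonincreasing order) are [2, 2, 1, 1].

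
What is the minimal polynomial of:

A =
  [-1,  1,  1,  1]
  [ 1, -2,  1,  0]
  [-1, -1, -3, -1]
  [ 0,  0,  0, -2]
x^3 + 6*x^2 + 12*x + 8

The characteristic polynomial is χ_A(x) = (x + 2)^4, so the eigenvalues are known. The minimal polynomial is
  m_A(x) = Π_λ (x − λ)^{k_λ}
where k_λ is the size of the *largest* Jordan block for λ (equivalently, the smallest k with (A − λI)^k v = 0 for every generalised eigenvector v of λ).

  λ = -2: largest Jordan block has size 3, contributing (x + 2)^3

So m_A(x) = (x + 2)^3 = x^3 + 6*x^2 + 12*x + 8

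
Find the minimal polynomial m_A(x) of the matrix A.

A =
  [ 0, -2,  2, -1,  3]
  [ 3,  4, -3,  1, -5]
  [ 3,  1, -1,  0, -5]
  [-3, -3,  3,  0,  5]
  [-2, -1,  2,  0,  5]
x^4 - 6*x^3 + 13*x^2 - 12*x + 4

The characteristic polynomial is χ_A(x) = (x - 2)^3*(x - 1)^2, so the eigenvalues are known. The minimal polynomial is
  m_A(x) = Π_λ (x − λ)^{k_λ}
where k_λ is the size of the *largest* Jordan block for λ (equivalently, the smallest k with (A − λI)^k v = 0 for every generalised eigenvector v of λ).

  λ = 1: largest Jordan block has size 2, contributing (x − 1)^2
  λ = 2: largest Jordan block has size 2, contributing (x − 2)^2

So m_A(x) = (x - 2)^2*(x - 1)^2 = x^4 - 6*x^3 + 13*x^2 - 12*x + 4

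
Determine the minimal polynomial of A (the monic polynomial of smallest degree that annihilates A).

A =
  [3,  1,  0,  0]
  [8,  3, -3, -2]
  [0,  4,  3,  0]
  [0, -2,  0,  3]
x^3 - 9*x^2 + 27*x - 27

The characteristic polynomial is χ_A(x) = (x - 3)^4, so the eigenvalues are known. The minimal polynomial is
  m_A(x) = Π_λ (x − λ)^{k_λ}
where k_λ is the size of the *largest* Jordan block for λ (equivalently, the smallest k with (A − λI)^k v = 0 for every generalised eigenvector v of λ).

  λ = 3: largest Jordan block has size 3, contributing (x − 3)^3

So m_A(x) = (x - 3)^3 = x^3 - 9*x^2 + 27*x - 27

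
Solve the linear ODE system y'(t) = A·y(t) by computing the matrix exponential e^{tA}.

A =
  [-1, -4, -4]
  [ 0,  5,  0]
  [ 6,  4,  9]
e^{tA} =
  [-2*exp(5*t) + 3*exp(3*t), -2*exp(5*t) + 2*exp(3*t), -2*exp(5*t) + 2*exp(3*t)]
  [0, exp(5*t), 0]
  [3*exp(5*t) - 3*exp(3*t), 2*exp(5*t) - 2*exp(3*t), 3*exp(5*t) - 2*exp(3*t)]

Strategy: write A = P · J · P⁻¹ where J is a Jordan canonical form, so e^{tA} = P · e^{tJ} · P⁻¹, and e^{tJ} can be computed block-by-block.

A has Jordan form
J =
  [3, 0, 0]
  [0, 5, 0]
  [0, 0, 5]
(up to reordering of blocks).

Per-block formulas:
  For a 1×1 block at λ = 5: exp(t · [5]) = [e^(5t)].
  For a 1×1 block at λ = 3: exp(t · [3]) = [e^(3t)].

After assembling e^{tJ} and conjugating by P, we get:

e^{tA} =
  [-2*exp(5*t) + 3*exp(3*t), -2*exp(5*t) + 2*exp(3*t), -2*exp(5*t) + 2*exp(3*t)]
  [0, exp(5*t), 0]
  [3*exp(5*t) - 3*exp(3*t), 2*exp(5*t) - 2*exp(3*t), 3*exp(5*t) - 2*exp(3*t)]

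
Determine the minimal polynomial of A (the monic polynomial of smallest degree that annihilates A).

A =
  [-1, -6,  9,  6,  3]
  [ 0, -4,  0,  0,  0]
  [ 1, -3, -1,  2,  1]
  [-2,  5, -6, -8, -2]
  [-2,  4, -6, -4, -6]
x^3 + 12*x^2 + 48*x + 64

The characteristic polynomial is χ_A(x) = (x + 4)^5, so the eigenvalues are known. The minimal polynomial is
  m_A(x) = Π_λ (x − λ)^{k_λ}
where k_λ is the size of the *largest* Jordan block for λ (equivalently, the smallest k with (A − λI)^k v = 0 for every generalised eigenvector v of λ).

  λ = -4: largest Jordan block has size 3, contributing (x + 4)^3

So m_A(x) = (x + 4)^3 = x^3 + 12*x^2 + 48*x + 64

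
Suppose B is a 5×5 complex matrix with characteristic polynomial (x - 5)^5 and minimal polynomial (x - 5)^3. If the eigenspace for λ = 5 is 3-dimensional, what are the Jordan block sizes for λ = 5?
Block sizes for λ = 5: [3, 1, 1]

Step 1 — from the characteristic polynomial, algebraic multiplicity of λ = 5 is 5. From dim ker(B − (5)·I) = 3, there are exactly 3 Jordan blocks for λ = 5.
Step 2 — from the minimal polynomial, the factor (x − 5)^3 tells us the largest block for λ = 5 has size 3.
Step 3 — with total size 5, 3 blocks, and largest block 3, the block sizes (in nonincreasing order) are [3, 1, 1].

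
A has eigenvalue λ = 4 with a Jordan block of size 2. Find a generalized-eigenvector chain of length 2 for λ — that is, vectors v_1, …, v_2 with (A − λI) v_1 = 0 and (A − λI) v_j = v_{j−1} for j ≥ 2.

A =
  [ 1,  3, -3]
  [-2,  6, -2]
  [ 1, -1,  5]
A Jordan chain for λ = 4 of length 2:
v_1 = (-3, -2, 1)ᵀ
v_2 = (1, 0, 0)ᵀ

Let N = A − (4)·I. We want v_2 with N^2 v_2 = 0 but N^1 v_2 ≠ 0; then v_{j-1} := N · v_j for j = 2, …, 2.

Pick v_2 = (1, 0, 0)ᵀ.
Then v_1 = N · v_2 = (-3, -2, 1)ᵀ.

Sanity check: (A − (4)·I) v_1 = (0, 0, 0)ᵀ = 0. ✓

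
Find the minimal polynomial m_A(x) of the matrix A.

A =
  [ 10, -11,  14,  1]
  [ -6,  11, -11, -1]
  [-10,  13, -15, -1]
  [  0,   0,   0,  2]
x^3 - 6*x^2 + 12*x - 8

The characteristic polynomial is χ_A(x) = (x - 2)^4, so the eigenvalues are known. The minimal polynomial is
  m_A(x) = Π_λ (x − λ)^{k_λ}
where k_λ is the size of the *largest* Jordan block for λ (equivalently, the smallest k with (A − λI)^k v = 0 for every generalised eigenvector v of λ).

  λ = 2: largest Jordan block has size 3, contributing (x − 2)^3

So m_A(x) = (x - 2)^3 = x^3 - 6*x^2 + 12*x - 8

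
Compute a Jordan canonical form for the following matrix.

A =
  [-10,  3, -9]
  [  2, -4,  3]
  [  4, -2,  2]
J_3(-4)

The characteristic polynomial is
  det(x·I − A) = x^3 + 12*x^2 + 48*x + 64 = (x + 4)^3

Eigenvalues and multiplicities (the geometric multiplicity of λ is n − rank(A − λI), which equals the number of Jordan blocks for λ):
  λ = -4: algebraic multiplicity = 3, geometric multiplicity = 1

Determining the block sizes for each eigenvalue:
  λ = -4: one block (gm = 1), so the single block has size am = 3 → block sizes [3]

Assembling the blocks gives a Jordan form
J =
  [-4,  1,  0]
  [ 0, -4,  1]
  [ 0,  0, -4]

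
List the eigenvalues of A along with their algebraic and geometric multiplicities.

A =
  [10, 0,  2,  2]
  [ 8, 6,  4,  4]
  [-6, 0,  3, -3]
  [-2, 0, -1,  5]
λ = 6: alg = 4, geom = 3

Step 1 — factor the characteristic polynomial to read off the algebraic multiplicities:
  χ_A(x) = (x - 6)^4

Step 2 — compute geometric multiplicities via the rank-nullity identity g(λ) = n − rank(A − λI):
  rank(A − (6)·I) = 1, so dim ker(A − (6)·I) = n − 1 = 3

Summary:
  λ = 6: algebraic multiplicity = 4, geometric multiplicity = 3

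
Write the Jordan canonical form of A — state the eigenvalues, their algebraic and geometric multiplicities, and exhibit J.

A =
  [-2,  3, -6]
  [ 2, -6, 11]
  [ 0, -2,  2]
J_3(-2)

The characteristic polynomial is
  det(x·I − A) = x^3 + 6*x^2 + 12*x + 8 = (x + 2)^3

Eigenvalues and multiplicities (the geometric multiplicity of λ is n − rank(A − λI), which equals the number of Jordan blocks for λ):
  λ = -2: algebraic multiplicity = 3, geometric multiplicity = 1

Determining the block sizes for each eigenvalue:
  λ = -2: one block (gm = 1), so the single block has size am = 3 → block sizes [3]

Assembling the blocks gives a Jordan form
J =
  [-2,  1,  0]
  [ 0, -2,  1]
  [ 0,  0, -2]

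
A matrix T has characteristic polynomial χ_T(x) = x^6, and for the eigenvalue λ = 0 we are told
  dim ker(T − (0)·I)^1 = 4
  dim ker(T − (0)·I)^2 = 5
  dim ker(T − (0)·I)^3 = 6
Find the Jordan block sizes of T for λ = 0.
Block sizes for λ = 0: [3, 1, 1, 1]

From the dimensions of kernels of powers, the number of Jordan blocks of size at least j is d_j − d_{j−1} where d_j = dim ker(N^j) (with d_0 = 0). Computing the differences gives [4, 1, 1].
The number of blocks of size exactly k is (#blocks of size ≥ k) − (#blocks of size ≥ k + 1), so the partition is: 3 block(s) of size 1, 1 block(s) of size 3.
In nonincreasing order the block sizes are [3, 1, 1, 1].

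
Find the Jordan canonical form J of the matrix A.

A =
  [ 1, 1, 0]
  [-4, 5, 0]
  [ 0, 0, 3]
J_2(3) ⊕ J_1(3)

The characteristic polynomial is
  det(x·I − A) = x^3 - 9*x^2 + 27*x - 27 = (x - 3)^3

Eigenvalues and multiplicities (the geometric multiplicity of λ is n − rank(A − λI), which equals the number of Jordan blocks for λ):
  λ = 3: algebraic multiplicity = 3, geometric multiplicity = 2

Determining the block sizes for each eigenvalue:
  λ = 3: 2 blocks summing to 3 forces exactly one block of size 2 and the rest size 1 → block sizes [2, 1]

Assembling the blocks gives a Jordan form
J =
  [3, 1, 0]
  [0, 3, 0]
  [0, 0, 3]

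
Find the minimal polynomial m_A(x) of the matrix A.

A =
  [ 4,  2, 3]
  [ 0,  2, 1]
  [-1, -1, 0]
x^3 - 6*x^2 + 12*x - 8

The characteristic polynomial is χ_A(x) = (x - 2)^3, so the eigenvalues are known. The minimal polynomial is
  m_A(x) = Π_λ (x − λ)^{k_λ}
where k_λ is the size of the *largest* Jordan block for λ (equivalently, the smallest k with (A − λI)^k v = 0 for every generalised eigenvector v of λ).

  λ = 2: largest Jordan block has size 3, contributing (x − 2)^3

So m_A(x) = (x - 2)^3 = x^3 - 6*x^2 + 12*x - 8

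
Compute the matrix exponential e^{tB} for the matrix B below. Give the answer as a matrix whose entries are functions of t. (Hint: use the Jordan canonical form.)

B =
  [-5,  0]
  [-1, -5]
e^{tB} =
  [exp(-5*t), 0]
  [-t*exp(-5*t), exp(-5*t)]

Strategy: write B = P · J · P⁻¹ where J is a Jordan canonical form, so e^{tB} = P · e^{tJ} · P⁻¹, and e^{tJ} can be computed block-by-block.

B has Jordan form
J =
  [-5,  1]
  [ 0, -5]
(up to reordering of blocks).

Per-block formulas:
  For a 2×2 Jordan block J_2(-5): exp(t · J_2(-5)) = e^(-5t)·(I + t·N), where N is the 2×2 nilpotent shift.

After assembling e^{tJ} and conjugating by P, we get:

e^{tB} =
  [exp(-5*t), 0]
  [-t*exp(-5*t), exp(-5*t)]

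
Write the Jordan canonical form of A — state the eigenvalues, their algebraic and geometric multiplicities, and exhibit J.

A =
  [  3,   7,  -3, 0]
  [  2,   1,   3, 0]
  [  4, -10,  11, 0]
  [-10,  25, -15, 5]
J_3(5) ⊕ J_1(5)

The characteristic polynomial is
  det(x·I − A) = x^4 - 20*x^3 + 150*x^2 - 500*x + 625 = (x - 5)^4

Eigenvalues and multiplicities (the geometric multiplicity of λ is n − rank(A − λI), which equals the number of Jordan blocks for λ):
  λ = 5: algebraic multiplicity = 4, geometric multiplicity = 2

Determining the block sizes for each eigenvalue:
  λ = 5: with am = 4 and gm = 2, the partition is not yet determined (e.g. several partitions of 4 into 2 parts exist). Let N = A − (5)·I. Computing rank(N^1) = 2, rank(N^2) = 1, rank(N^3) = 0; the number of blocks of size ≥ j is rank(N^{j−1}) − rank(N^j), giving [2, 1, 1]. So we have 1 block(s) of size 3, 1 block(s) of size 1 → block sizes [3, 1]

Assembling the blocks gives a Jordan form
J =
  [5, 1, 0, 0]
  [0, 5, 1, 0]
  [0, 0, 5, 0]
  [0, 0, 0, 5]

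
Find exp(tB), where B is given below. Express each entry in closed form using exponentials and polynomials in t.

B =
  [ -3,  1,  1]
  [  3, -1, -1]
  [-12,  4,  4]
e^{tB} =
  [1 - 3*t, t, t]
  [3*t, 1 - t, -t]
  [-12*t, 4*t, 4*t + 1]

Strategy: write B = P · J · P⁻¹ where J is a Jordan canonical form, so e^{tB} = P · e^{tJ} · P⁻¹, and e^{tJ} can be computed block-by-block.

B has Jordan form
J =
  [0, 1, 0]
  [0, 0, 0]
  [0, 0, 0]
(up to reordering of blocks).

Per-block formulas:
  For a 2×2 Jordan block J_2(0): exp(t · J_2(0)) = e^(0t)·(I + t·N), where N is the 2×2 nilpotent shift.
  For a 1×1 block at λ = 0: exp(t · [0]) = [e^(0t)].

After assembling e^{tJ} and conjugating by P, we get:

e^{tB} =
  [1 - 3*t, t, t]
  [3*t, 1 - t, -t]
  [-12*t, 4*t, 4*t + 1]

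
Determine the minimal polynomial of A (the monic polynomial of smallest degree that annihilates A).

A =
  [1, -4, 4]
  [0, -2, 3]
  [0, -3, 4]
x^2 - 2*x + 1

The characteristic polynomial is χ_A(x) = (x - 1)^3, so the eigenvalues are known. The minimal polynomial is
  m_A(x) = Π_λ (x − λ)^{k_λ}
where k_λ is the size of the *largest* Jordan block for λ (equivalently, the smallest k with (A − λI)^k v = 0 for every generalised eigenvector v of λ).

  λ = 1: largest Jordan block has size 2, contributing (x − 1)^2

So m_A(x) = (x - 1)^2 = x^2 - 2*x + 1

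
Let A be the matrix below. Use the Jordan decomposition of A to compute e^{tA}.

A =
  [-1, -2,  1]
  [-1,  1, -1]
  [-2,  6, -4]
e^{tA} =
  [exp(-t), -2*exp(-t) + 2*exp(-2*t), exp(-t) - exp(-2*t)]
  [-t*exp(-t), 2*t*exp(-t) + exp(-t), -t*exp(-t)]
  [-2*t*exp(-t), 4*t*exp(-t) + 2*exp(-t) - 2*exp(-2*t), -2*t*exp(-t) + exp(-2*t)]

Strategy: write A = P · J · P⁻¹ where J is a Jordan canonical form, so e^{tA} = P · e^{tJ} · P⁻¹, and e^{tJ} can be computed block-by-block.

A has Jordan form
J =
  [-2,  0,  0]
  [ 0, -1,  1]
  [ 0,  0, -1]
(up to reordering of blocks).

Per-block formulas:
  For a 1×1 block at λ = -2: exp(t · [-2]) = [e^(-2t)].
  For a 2×2 Jordan block J_2(-1): exp(t · J_2(-1)) = e^(-1t)·(I + t·N), where N is the 2×2 nilpotent shift.

After assembling e^{tJ} and conjugating by P, we get:

e^{tA} =
  [exp(-t), -2*exp(-t) + 2*exp(-2*t), exp(-t) - exp(-2*t)]
  [-t*exp(-t), 2*t*exp(-t) + exp(-t), -t*exp(-t)]
  [-2*t*exp(-t), 4*t*exp(-t) + 2*exp(-t) - 2*exp(-2*t), -2*t*exp(-t) + exp(-2*t)]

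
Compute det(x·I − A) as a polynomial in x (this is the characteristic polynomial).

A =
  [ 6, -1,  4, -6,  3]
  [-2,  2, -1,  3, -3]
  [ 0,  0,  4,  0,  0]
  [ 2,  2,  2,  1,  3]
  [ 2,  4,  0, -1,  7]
x^5 - 20*x^4 + 160*x^3 - 640*x^2 + 1280*x - 1024

Expanding det(x·I − A) (e.g. by cofactor expansion or by noting that A is similar to its Jordan form J, which has the same characteristic polynomial as A) gives
  χ_A(x) = x^5 - 20*x^4 + 160*x^3 - 640*x^2 + 1280*x - 1024
which factors as (x - 4)^5. The eigenvalues (with algebraic multiplicities) are λ = 4 with multiplicity 5.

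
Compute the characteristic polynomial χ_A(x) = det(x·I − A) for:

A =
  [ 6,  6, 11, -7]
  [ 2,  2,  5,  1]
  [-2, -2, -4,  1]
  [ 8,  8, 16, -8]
x^4 + 4*x^3

Expanding det(x·I − A) (e.g. by cofactor expansion or by noting that A is similar to its Jordan form J, which has the same characteristic polynomial as A) gives
  χ_A(x) = x^4 + 4*x^3
which factors as x^3*(x + 4). The eigenvalues (with algebraic multiplicities) are λ = -4 with multiplicity 1, λ = 0 with multiplicity 3.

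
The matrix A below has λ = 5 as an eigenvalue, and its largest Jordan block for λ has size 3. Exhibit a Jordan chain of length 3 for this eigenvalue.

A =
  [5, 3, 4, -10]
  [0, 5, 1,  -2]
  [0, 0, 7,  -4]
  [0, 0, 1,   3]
A Jordan chain for λ = 5 of length 3:
v_1 = (1, 0, 0, 0)ᵀ
v_2 = (4, 1, 2, 1)ᵀ
v_3 = (0, 0, 1, 0)ᵀ

Let N = A − (5)·I. We want v_3 with N^3 v_3 = 0 but N^2 v_3 ≠ 0; then v_{j-1} := N · v_j for j = 3, …, 2.

Pick v_3 = (0, 0, 1, 0)ᵀ.
Then v_2 = N · v_3 = (4, 1, 2, 1)ᵀ.
Then v_1 = N · v_2 = (1, 0, 0, 0)ᵀ.

Sanity check: (A − (5)·I) v_1 = (0, 0, 0, 0)ᵀ = 0. ✓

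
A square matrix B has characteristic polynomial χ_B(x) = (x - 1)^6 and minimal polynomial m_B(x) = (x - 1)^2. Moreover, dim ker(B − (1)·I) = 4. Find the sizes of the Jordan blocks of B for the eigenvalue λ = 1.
Block sizes for λ = 1: [2, 2, 1, 1]

Step 1 — from the characteristic polynomial, algebraic multiplicity of λ = 1 is 6. From dim ker(B − (1)·I) = 4, there are exactly 4 Jordan blocks for λ = 1.
Step 2 — from the minimal polynomial, the factor (x − 1)^2 tells us the largest block for λ = 1 has size 2.
Step 3 — with total size 6, 4 blocks, and largest block 2, the block sizes (in nonincreasing order) are [2, 2, 1, 1].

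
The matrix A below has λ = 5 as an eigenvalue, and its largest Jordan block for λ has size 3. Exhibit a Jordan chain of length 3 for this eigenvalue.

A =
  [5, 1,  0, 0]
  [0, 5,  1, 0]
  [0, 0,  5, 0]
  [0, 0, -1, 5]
A Jordan chain for λ = 5 of length 3:
v_1 = (1, 0, 0, 0)ᵀ
v_2 = (0, 1, 0, -1)ᵀ
v_3 = (0, 0, 1, 0)ᵀ

Let N = A − (5)·I. We want v_3 with N^3 v_3 = 0 but N^2 v_3 ≠ 0; then v_{j-1} := N · v_j for j = 3, …, 2.

Pick v_3 = (0, 0, 1, 0)ᵀ.
Then v_2 = N · v_3 = (0, 1, 0, -1)ᵀ.
Then v_1 = N · v_2 = (1, 0, 0, 0)ᵀ.

Sanity check: (A − (5)·I) v_1 = (0, 0, 0, 0)ᵀ = 0. ✓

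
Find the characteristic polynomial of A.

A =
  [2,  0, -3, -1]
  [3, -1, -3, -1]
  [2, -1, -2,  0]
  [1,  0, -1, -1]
x^4 + 2*x^3 + x^2

Expanding det(x·I − A) (e.g. by cofactor expansion or by noting that A is similar to its Jordan form J, which has the same characteristic polynomial as A) gives
  χ_A(x) = x^4 + 2*x^3 + x^2
which factors as x^2*(x + 1)^2. The eigenvalues (with algebraic multiplicities) are λ = -1 with multiplicity 2, λ = 0 with multiplicity 2.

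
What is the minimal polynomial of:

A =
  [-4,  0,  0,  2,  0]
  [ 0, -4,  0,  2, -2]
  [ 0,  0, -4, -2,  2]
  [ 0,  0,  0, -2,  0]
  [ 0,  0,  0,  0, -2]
x^2 + 6*x + 8

The characteristic polynomial is χ_A(x) = (x + 2)^2*(x + 4)^3, so the eigenvalues are known. The minimal polynomial is
  m_A(x) = Π_λ (x − λ)^{k_λ}
where k_λ is the size of the *largest* Jordan block for λ (equivalently, the smallest k with (A − λI)^k v = 0 for every generalised eigenvector v of λ).

  λ = -4: largest Jordan block has size 1, contributing (x + 4)
  λ = -2: largest Jordan block has size 1, contributing (x + 2)

So m_A(x) = (x + 2)*(x + 4) = x^2 + 6*x + 8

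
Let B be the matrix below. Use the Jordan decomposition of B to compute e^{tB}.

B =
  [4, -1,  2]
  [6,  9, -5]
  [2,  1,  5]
e^{tB} =
  [t^2*exp(6*t) - 2*t*exp(6*t) + exp(6*t), t^2*exp(6*t)/2 - t*exp(6*t), -t^2*exp(6*t)/2 + 2*t*exp(6*t)]
  [-2*t^2*exp(6*t) + 6*t*exp(6*t), -t^2*exp(6*t) + 3*t*exp(6*t) + exp(6*t), t^2*exp(6*t) - 5*t*exp(6*t)]
  [2*t*exp(6*t), t*exp(6*t), -t*exp(6*t) + exp(6*t)]

Strategy: write B = P · J · P⁻¹ where J is a Jordan canonical form, so e^{tB} = P · e^{tJ} · P⁻¹, and e^{tJ} can be computed block-by-block.

B has Jordan form
J =
  [6, 1, 0]
  [0, 6, 1]
  [0, 0, 6]
(up to reordering of blocks).

Per-block formulas:
  For a 3×3 Jordan block J_3(6): exp(t · J_3(6)) = e^(6t)·(I + t·N + (t^2/2)·N^2), where N is the 3×3 nilpotent shift.

After assembling e^{tJ} and conjugating by P, we get:

e^{tB} =
  [t^2*exp(6*t) - 2*t*exp(6*t) + exp(6*t), t^2*exp(6*t)/2 - t*exp(6*t), -t^2*exp(6*t)/2 + 2*t*exp(6*t)]
  [-2*t^2*exp(6*t) + 6*t*exp(6*t), -t^2*exp(6*t) + 3*t*exp(6*t) + exp(6*t), t^2*exp(6*t) - 5*t*exp(6*t)]
  [2*t*exp(6*t), t*exp(6*t), -t*exp(6*t) + exp(6*t)]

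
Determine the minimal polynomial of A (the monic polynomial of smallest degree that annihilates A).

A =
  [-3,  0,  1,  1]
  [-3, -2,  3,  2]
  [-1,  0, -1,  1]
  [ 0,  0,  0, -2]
x^2 + 4*x + 4

The characteristic polynomial is χ_A(x) = (x + 2)^4, so the eigenvalues are known. The minimal polynomial is
  m_A(x) = Π_λ (x − λ)^{k_λ}
where k_λ is the size of the *largest* Jordan block for λ (equivalently, the smallest k with (A − λI)^k v = 0 for every generalised eigenvector v of λ).

  λ = -2: largest Jordan block has size 2, contributing (x + 2)^2

So m_A(x) = (x + 2)^2 = x^2 + 4*x + 4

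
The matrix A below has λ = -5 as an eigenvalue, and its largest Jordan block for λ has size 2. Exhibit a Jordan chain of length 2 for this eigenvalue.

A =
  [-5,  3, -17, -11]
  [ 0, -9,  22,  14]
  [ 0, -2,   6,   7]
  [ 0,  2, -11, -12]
A Jordan chain for λ = -5 of length 2:
v_1 = (3, -4, -2, 2)ᵀ
v_2 = (0, 1, 0, 0)ᵀ

Let N = A − (-5)·I. We want v_2 with N^2 v_2 = 0 but N^1 v_2 ≠ 0; then v_{j-1} := N · v_j for j = 2, …, 2.

Pick v_2 = (0, 1, 0, 0)ᵀ.
Then v_1 = N · v_2 = (3, -4, -2, 2)ᵀ.

Sanity check: (A − (-5)·I) v_1 = (0, 0, 0, 0)ᵀ = 0. ✓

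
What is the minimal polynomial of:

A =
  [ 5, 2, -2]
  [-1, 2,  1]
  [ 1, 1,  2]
x^2 - 6*x + 9

The characteristic polynomial is χ_A(x) = (x - 3)^3, so the eigenvalues are known. The minimal polynomial is
  m_A(x) = Π_λ (x − λ)^{k_λ}
where k_λ is the size of the *largest* Jordan block for λ (equivalently, the smallest k with (A − λI)^k v = 0 for every generalised eigenvector v of λ).

  λ = 3: largest Jordan block has size 2, contributing (x − 3)^2

So m_A(x) = (x - 3)^2 = x^2 - 6*x + 9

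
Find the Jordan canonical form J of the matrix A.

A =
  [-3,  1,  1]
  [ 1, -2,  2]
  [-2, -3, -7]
J_3(-4)

The characteristic polynomial is
  det(x·I − A) = x^3 + 12*x^2 + 48*x + 64 = (x + 4)^3

Eigenvalues and multiplicities (the geometric multiplicity of λ is n − rank(A − λI), which equals the number of Jordan blocks for λ):
  λ = -4: algebraic multiplicity = 3, geometric multiplicity = 1

Determining the block sizes for each eigenvalue:
  λ = -4: one block (gm = 1), so the single block has size am = 3 → block sizes [3]

Assembling the blocks gives a Jordan form
J =
  [-4,  1,  0]
  [ 0, -4,  1]
  [ 0,  0, -4]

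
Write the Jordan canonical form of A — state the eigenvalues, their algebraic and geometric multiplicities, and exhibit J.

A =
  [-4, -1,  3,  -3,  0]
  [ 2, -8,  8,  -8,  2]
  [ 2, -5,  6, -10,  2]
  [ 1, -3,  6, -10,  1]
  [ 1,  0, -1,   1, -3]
J_3(-4) ⊕ J_1(-4) ⊕ J_1(-3)

The characteristic polynomial is
  det(x·I − A) = x^5 + 19*x^4 + 144*x^3 + 544*x^2 + 1024*x + 768 = (x + 3)*(x + 4)^4

Eigenvalues and multiplicities (the geometric multiplicity of λ is n − rank(A − λI), which equals the number of Jordan blocks for λ):
  λ = -4: algebraic multiplicity = 4, geometric multiplicity = 2
  λ = -3: algebraic multiplicity = 1, geometric multiplicity = 1

Determining the block sizes for each eigenvalue:
  λ = -4: with am = 4 and gm = 2, the partition is not yet determined (e.g. several partitions of 4 into 2 parts exist). Let N = A − (-4)·I. Computing rank(N^1) = 3, rank(N^2) = 2, rank(N^3) = 1; the number of blocks of size ≥ j is rank(N^{j−1}) − rank(N^j), giving [2, 1, 1]. So we have 1 block(s) of size 3, 1 block(s) of size 1 → block sizes [3, 1]
  λ = -3: one block (gm = 1), so the single block has size am = 1 → block sizes [1]

Assembling the blocks gives a Jordan form
J =
  [-4,  1,  0,  0,  0]
  [ 0, -4,  1,  0,  0]
  [ 0,  0, -4,  0,  0]
  [ 0,  0,  0, -4,  0]
  [ 0,  0,  0,  0, -3]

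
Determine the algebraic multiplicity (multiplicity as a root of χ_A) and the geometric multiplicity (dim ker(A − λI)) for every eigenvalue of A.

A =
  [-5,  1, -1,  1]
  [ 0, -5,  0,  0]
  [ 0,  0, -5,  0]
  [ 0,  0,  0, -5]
λ = -5: alg = 4, geom = 3

Step 1 — factor the characteristic polynomial to read off the algebraic multiplicities:
  χ_A(x) = (x + 5)^4

Step 2 — compute geometric multiplicities via the rank-nullity identity g(λ) = n − rank(A − λI):
  rank(A − (-5)·I) = 1, so dim ker(A − (-5)·I) = n − 1 = 3

Summary:
  λ = -5: algebraic multiplicity = 4, geometric multiplicity = 3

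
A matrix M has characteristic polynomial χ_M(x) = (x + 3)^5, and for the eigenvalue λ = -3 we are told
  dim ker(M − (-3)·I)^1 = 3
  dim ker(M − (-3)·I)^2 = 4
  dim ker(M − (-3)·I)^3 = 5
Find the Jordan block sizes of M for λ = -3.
Block sizes for λ = -3: [3, 1, 1]

From the dimensions of kernels of powers, the number of Jordan blocks of size at least j is d_j − d_{j−1} where d_j = dim ker(N^j) (with d_0 = 0). Computing the differences gives [3, 1, 1].
The number of blocks of size exactly k is (#blocks of size ≥ k) − (#blocks of size ≥ k + 1), so the partition is: 2 block(s) of size 1, 1 block(s) of size 3.
In nonincreasing order the block sizes are [3, 1, 1].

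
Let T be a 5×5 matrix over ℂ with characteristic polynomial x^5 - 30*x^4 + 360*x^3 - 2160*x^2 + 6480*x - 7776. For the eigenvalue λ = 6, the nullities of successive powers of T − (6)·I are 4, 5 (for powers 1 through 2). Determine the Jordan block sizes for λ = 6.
Block sizes for λ = 6: [2, 1, 1, 1]

From the dimensions of kernels of powers, the number of Jordan blocks of size at least j is d_j − d_{j−1} where d_j = dim ker(N^j) (with d_0 = 0). Computing the differences gives [4, 1].
The number of blocks of size exactly k is (#blocks of size ≥ k) − (#blocks of size ≥ k + 1), so the partition is: 3 block(s) of size 1, 1 block(s) of size 2.
In nonincreasing order the block sizes are [2, 1, 1, 1].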